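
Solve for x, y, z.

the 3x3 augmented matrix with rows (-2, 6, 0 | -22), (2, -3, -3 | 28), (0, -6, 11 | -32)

(5, -2, -4)

Forward elimination on [A|b]:
R2 <- R2 - (-1)*R1:  [  0   3  -3   6 ]
R3 <- R3 - (-2)*R2:  [   0    0    5  -20 ]
Row echelon form:
[ -2  6   0  |  -22 ]
[  0  3  -3  |    6 ]
[  0  0   5  |  -20 ]
Back-substitution:
z = (-20) / 5 = -4
y = (6 - (-3)*(-4)) / 3 = -2
x = (-22 - (6)*(-2)) / -2 = 5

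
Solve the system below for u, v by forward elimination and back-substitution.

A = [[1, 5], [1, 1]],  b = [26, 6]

(1, 5)

Forward elimination on [A|b]:
R2 <- R2 - (1)*R1:  [   0   -4  -20 ]
Row echelon form:
[ 1   5  |   26 ]
[ 0  -4  |  -20 ]
Back-substitution:
v = (-20) / -4 = 5
u = (26 - (5)*(5)) / 1 = 1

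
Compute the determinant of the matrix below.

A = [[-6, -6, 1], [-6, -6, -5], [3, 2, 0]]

det(A) = 36

Forward elimination:
R2 <- R2 - (1)*R1:  [  0   0  -6 ]
R3 <- R3 - (-1/2)*R1:  [   0   -1  1/2 ]
R2 <-> R3   (pivot in column 2 was zero)
[ -6  -6    1 ]
[  0  -1  1/2 ]
[  0   0   -6 ]
Upper-triangular form:
[ -6  -6    1 ]
[  0  -1  1/2 ]
[  0   0   -6 ]
det(A) = (-1)^1 * (-6) * (-1) * (-6) = 36  (1 row swap -> sign -1)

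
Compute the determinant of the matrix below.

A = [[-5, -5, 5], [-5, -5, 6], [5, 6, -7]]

Forward elimination:
R2 <- R2 - (1)*R1:  [ 0  0  1 ]
R3 <- R3 - (-1)*R1:  [  0   1  -2 ]
R2 <-> R3   (pivot in column 2 was zero)
[ -5  -5   5 ]
[  0   1  -2 ]
[  0   0   1 ]
Upper-triangular form:
[ -5  -5   5 ]
[  0   1  -2 ]
[  0   0   1 ]
det(A) = (-1)^1 * (-5) * (1) * (1) = 5  (1 row swap -> sign -1)

det(A) = 5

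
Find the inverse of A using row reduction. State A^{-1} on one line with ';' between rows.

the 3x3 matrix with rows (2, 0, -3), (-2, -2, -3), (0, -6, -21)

inverse = [2 3/2 -1/2; -7/2 -7/2 1; 1 1 -1/3]

Gauss-Jordan on [A | I]:
R1 <- (1/2)*R1:  [    1     0  -3/2  |   1/2     0     0 ]
R2 <- R2 - (-2)*R1:  [  0  -2  -6  |   1   1   0 ]
R2 <- (1/-2)*R2:  [    0     1     3  |  -1/2  -1/2     0 ]
R3 <- R3 - (-6)*R2:  [  0   0  -3  |  -3  -3   1 ]
R3 <- (1/-3)*R3:  [    0     0     1  |     1     1  -1/3 ]
R1 <- R1 - (-3/2)*R3:  [    1     0     0  |     2   3/2  -1/2 ]
R2 <- R2 - (3)*R3:  [    0     1     0  |  -7/2  -7/2     1 ]
Right block of [I | A^{-1}] is the inverse:
[    2   3/2  -1/2 ]
[ -7/2  -7/2     1 ]
[    1     1  -1/3 ]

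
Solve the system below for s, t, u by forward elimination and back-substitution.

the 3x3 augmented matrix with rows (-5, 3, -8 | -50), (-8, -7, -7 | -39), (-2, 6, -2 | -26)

Forward elimination on [A|b]:
R2 <- R2 - (8/5)*R1:  [     0  -59/5   29/5     41 ]
R3 <- R3 - (2/5)*R1:  [    0  24/5   6/5    -6 ]
R3 <- R3 - (-24/59)*R2:  [      0       0  210/59  630/59 ]
Row echelon form:
[ -5      3      -8  |     -50 ]
[  0  -59/5    29/5  |      41 ]
[  0      0  210/59  |  630/59 ]
Back-substitution:
u = (630/59) / (210/59) = 3
t = (41 - (29/5)*(3)) / (-59/5) = -2
s = (-50 - (3)*(-2) - (-8)*(3)) / -5 = 4

(4, -2, 3)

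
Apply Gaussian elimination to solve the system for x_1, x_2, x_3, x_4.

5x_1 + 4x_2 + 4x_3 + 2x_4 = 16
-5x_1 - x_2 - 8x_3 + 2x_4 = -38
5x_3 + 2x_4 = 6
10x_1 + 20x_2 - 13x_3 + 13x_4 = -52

(4, -2, 2, -2)

Forward elimination on [A|b]:
R2 <- R2 - (-1)*R1:  [   0    3   -4    4  -22 ]
R4 <- R4 - (2)*R1:  [   0   12  -21    9  -84 ]
R4 <- R4 - (4)*R2:  [  0   0  -5  -7   4 ]
R4 <- R4 - (-1)*R3:  [  0   0   0  -5  10 ]
Row echelon form:
[ 5  4   4   2  |   16 ]
[ 0  3  -4   4  |  -22 ]
[ 0  0   5   2  |    6 ]
[ 0  0   0  -5  |   10 ]
Back-substitution:
x_4 = (10) / -5 = -2
x_3 = (6 - (2)*(-2)) / 5 = 2
x_2 = (-22 - (-4)*(2) - (4)*(-2)) / 3 = -2
x_1 = (16 - (4)*(-2) - (4)*(2) - (2)*(-2)) / 5 = 4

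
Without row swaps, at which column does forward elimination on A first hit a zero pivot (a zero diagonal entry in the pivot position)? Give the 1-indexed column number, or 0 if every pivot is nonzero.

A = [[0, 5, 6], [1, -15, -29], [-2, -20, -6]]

first zero-pivot column = 1

Naive forward elimination:
Pivot entry (1,1) is zero but row 2 has 1 in column 1 -> naive elimination stops; a row interchange (e.g. R1 <-> R2) would be required here.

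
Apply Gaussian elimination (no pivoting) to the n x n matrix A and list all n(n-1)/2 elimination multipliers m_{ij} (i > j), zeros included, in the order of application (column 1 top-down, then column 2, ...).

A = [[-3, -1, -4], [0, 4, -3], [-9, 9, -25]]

Forward elimination:
R2: entry in column 1 is already 0 -> m_{21} = 0 (no row operation needed)
R3 <- R3 - (3)*R1:  [   0   12  -13 ]
R3 <- R3 - (3)*R2:  [  0   0  -4 ]
Multipliers (in order of application): m_{21} = 0, m_{31} = 3, m_{32} = 3

multipliers: 0, 3, 3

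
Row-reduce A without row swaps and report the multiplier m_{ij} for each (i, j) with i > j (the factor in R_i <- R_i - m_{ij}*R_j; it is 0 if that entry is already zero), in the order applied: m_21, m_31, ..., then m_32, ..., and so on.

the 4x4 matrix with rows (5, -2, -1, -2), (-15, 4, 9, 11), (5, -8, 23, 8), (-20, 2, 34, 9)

multipliers: -3, 1, -4, 3, 3, 2

Forward elimination:
R2 <- R2 - (-3)*R1:  [  0  -2   6   5 ]
R3 <- R3 - (1)*R1:  [  0  -6  24  10 ]
R4 <- R4 - (-4)*R1:  [  0  -6  30   1 ]
R3 <- R3 - (3)*R2:  [  0   0   6  -5 ]
R4 <- R4 - (3)*R2:  [   0    0   12  -14 ]
R4 <- R4 - (2)*R3:  [  0   0   0  -4 ]
Multipliers (in order of application): m_{21} = -3, m_{31} = 1, m_{41} = -4, m_{32} = 3, m_{42} = 3, m_{43} = 2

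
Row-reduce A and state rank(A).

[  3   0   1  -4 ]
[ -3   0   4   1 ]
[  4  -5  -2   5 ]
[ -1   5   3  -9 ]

Row reduction:
R2 <- R2 - (-1)*R1:  [  0   0   5  -3 ]
R3 <- R3 - (4/3)*R1:  [     0     -5  -10/3   31/3 ]
R4 <- R4 - (-1/3)*R1:  [     0      5   10/3  -31/3 ]
R2 <-> R3   (pivot in column 2 was zero)
[ 3   0      1     -4 ]
[ 0  -5  -10/3   31/3 ]
[ 0   0      5     -3 ]
[ 0   5   10/3  -31/3 ]
R4 <- R4 - (-1)*R2:  [ 0  0  0  0 ]
Row echelon form:
[ 3   0      1    -4 ]
[ 0  -5  -10/3  31/3 ]
[ 0   0      5    -3 ]
[ 0   0      0     0 ]
Nonzero rows / pivot columns: 3

rank(A) = 3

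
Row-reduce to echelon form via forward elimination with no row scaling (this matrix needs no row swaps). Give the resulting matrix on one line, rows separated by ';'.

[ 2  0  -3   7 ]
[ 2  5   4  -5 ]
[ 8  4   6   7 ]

REF = [2 0 -3 7; 0 5 7 -12; 0 0 62/5 -57/5]

Forward elimination:
R2 <- R2 - (1)*R1:  [   0    5    7  -12 ]
R3 <- R3 - (4)*R1:  [   0    4   18  -21 ]
R3 <- R3 - (4/5)*R2:  [     0      0   62/5  -57/5 ]
Row echelon form:
[ 2  0    -3      7 ]
[ 0  5     7    -12 ]
[ 0  0  62/5  -57/5 ]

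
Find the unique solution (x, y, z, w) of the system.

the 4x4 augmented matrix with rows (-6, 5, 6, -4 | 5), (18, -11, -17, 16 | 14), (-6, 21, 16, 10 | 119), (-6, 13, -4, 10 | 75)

Forward elimination on [A|b]:
R2 <- R2 - (-3)*R1:  [  0   4   1   4  29 ]
R3 <- R3 - (1)*R1:  [   0   16   10   14  114 ]
R4 <- R4 - (1)*R1:  [   0    8  -10   14   70 ]
R3 <- R3 - (4)*R2:  [  0   0   6  -2  -2 ]
R4 <- R4 - (2)*R2:  [   0    0  -12    6   12 ]
R4 <- R4 - (-2)*R3:  [ 0  0  0  2  8 ]
Row echelon form:
[ -6  5  6  -4  |   5 ]
[  0  4  1   4  |  29 ]
[  0  0  6  -2  |  -2 ]
[  0  0  0   2  |   8 ]
Back-substitution:
w = (8) / 2 = 4
z = (-2 - (-2)*(4)) / 6 = 1
y = (29 - (1)*(1) - (4)*(4)) / 4 = 3
x = (5 - (5)*(3) - (6)*(1) - (-4)*(4)) / -6 = 0

(0, 3, 1, 4)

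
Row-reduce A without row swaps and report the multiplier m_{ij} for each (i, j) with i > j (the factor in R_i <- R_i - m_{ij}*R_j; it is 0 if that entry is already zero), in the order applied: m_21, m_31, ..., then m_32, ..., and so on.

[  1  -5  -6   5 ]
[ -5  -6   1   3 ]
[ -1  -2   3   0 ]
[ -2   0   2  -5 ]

multipliers: -5, -1, -2, 7/31, 10/31, -2/11

Forward elimination:
R2 <- R2 - (-5)*R1:  [   0  -31  -29   28 ]
R3 <- R3 - (-1)*R1:  [  0  -7  -3   5 ]
R4 <- R4 - (-2)*R1:  [   0  -10  -10    5 ]
R3 <- R3 - (7/31)*R2:  [      0       0  110/31  -41/31 ]
R4 <- R4 - (10/31)*R2:  [       0        0   -20/31  -125/31 ]
R4 <- R4 - (-2/11)*R3:  [      0       0       0  -47/11 ]
Multipliers (in order of application): m_{21} = -5, m_{31} = -1, m_{41} = -2, m_{32} = 7/31, m_{42} = 10/31, m_{43} = -2/11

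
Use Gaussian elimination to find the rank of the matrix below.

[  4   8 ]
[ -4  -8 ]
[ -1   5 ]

Row reduction:
R2 <- R2 - (-1)*R1:  [ 0  0 ]
R3 <- R3 - (-1/4)*R1:  [ 0  7 ]
R2 <-> R3   (pivot in column 2 was zero)
[ 4  8 ]
[ 0  7 ]
[ 0  0 ]
Row echelon form:
[ 4  8 ]
[ 0  7 ]
[ 0  0 ]
Nonzero rows / pivot columns: 2

rank(A) = 2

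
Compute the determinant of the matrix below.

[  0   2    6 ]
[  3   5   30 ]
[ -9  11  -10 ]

Forward elimination:
R1 <-> R2   (pivot in column 1 was zero)
[  3   5   30 ]
[  0   2    6 ]
[ -9  11  -10 ]
R3 <- R3 - (-3)*R1:  [  0  26  80 ]
R3 <- R3 - (13)*R2:  [ 0  0  2 ]
Upper-triangular form:
[ 3  5  30 ]
[ 0  2   6 ]
[ 0  0   2 ]
det(A) = (-1)^1 * (3) * (2) * (2) = -12  (1 row swap -> sign -1)

det(A) = -12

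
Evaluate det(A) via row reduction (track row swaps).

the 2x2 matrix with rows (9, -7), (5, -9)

Forward elimination:
R2 <- R2 - (5/9)*R1:  [     0  -46/9 ]
Upper-triangular form:
[ 9     -7 ]
[ 0  -46/9 ]
det(A) = (-1)^0 * (9) * (-46/9) = -46  (0 row swaps -> sign +1)

det(A) = -46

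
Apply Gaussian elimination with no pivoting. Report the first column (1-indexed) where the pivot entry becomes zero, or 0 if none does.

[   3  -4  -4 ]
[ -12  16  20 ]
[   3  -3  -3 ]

Naive forward elimination:
R2 <- R2 - (-4)*R1:  [ 0  0  4 ]
R3 <- R3 - (1)*R1:  [ 0  1  1 ]
Matrix at this point:
[ 3  -4  -4 ]
[ 0   0   4 ]
[ 0   1   1 ]
Pivot entry (2,2) is zero but row 3 has 1 in column 2 -> naive elimination stops; a row interchange (e.g. R2 <-> R3) would be required here.

first zero-pivot column = 2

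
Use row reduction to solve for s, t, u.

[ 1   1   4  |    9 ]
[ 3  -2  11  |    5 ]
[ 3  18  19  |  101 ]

Forward elimination on [A|b]:
R2 <- R2 - (3)*R1:  [   0   -5   -1  -22 ]
R3 <- R3 - (3)*R1:  [  0  15   7  74 ]
R3 <- R3 - (-3)*R2:  [ 0  0  4  8 ]
Row echelon form:
[ 1   1   4  |    9 ]
[ 0  -5  -1  |  -22 ]
[ 0   0   4  |    8 ]
Back-substitution:
u = (8) / 4 = 2
t = (-22 - (-1)*(2)) / -5 = 4
s = (9 - (1)*(4) - (4)*(2)) / 1 = -3

(-3, 4, 2)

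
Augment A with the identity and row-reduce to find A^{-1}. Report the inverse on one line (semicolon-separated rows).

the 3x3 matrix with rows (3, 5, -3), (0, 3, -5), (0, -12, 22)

inverse = [1/3 -37/9 -8/9; 0 11/3 5/6; 0 2 1/2]

Gauss-Jordan on [A | I]:
R1 <- (1/3)*R1:  [   1  5/3   -1  |  1/3    0    0 ]
R2 <- (1/3)*R2:  [    0     1  -5/3  |     0   1/3     0 ]
R1 <- R1 - (5/3)*R2:  [    1     0  16/9  |   1/3  -5/9     0 ]
R3 <- R3 - (-12)*R2:  [ 0  0  2  |  0  4  1 ]
R3 <- (1/2)*R3:  [   0    0    1  |    0    2  1/2 ]
R1 <- R1 - (16/9)*R3:  [     1      0      0  |    1/3  -37/9   -8/9 ]
R2 <- R2 - (-5/3)*R3:  [    0     1     0  |     0  11/3   5/6 ]
Right block of [I | A^{-1}] is the inverse:
[ 1/3  -37/9  -8/9 ]
[   0   11/3   5/6 ]
[   0      2   1/2 ]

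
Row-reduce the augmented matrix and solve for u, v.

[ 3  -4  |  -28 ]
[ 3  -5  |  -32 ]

Forward elimination on [A|b]:
R2 <- R2 - (1)*R1:  [  0  -1  -4 ]
Row echelon form:
[ 3  -4  |  -28 ]
[ 0  -1  |   -4 ]
Back-substitution:
v = (-4) / -1 = 4
u = (-28 - (-4)*(4)) / 3 = -4

(-4, 4)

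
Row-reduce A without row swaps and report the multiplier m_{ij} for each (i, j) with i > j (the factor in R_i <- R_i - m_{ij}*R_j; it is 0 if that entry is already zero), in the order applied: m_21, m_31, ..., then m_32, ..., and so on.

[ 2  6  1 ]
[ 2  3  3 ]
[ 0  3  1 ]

Forward elimination:
R2 <- R2 - (1)*R1:  [  0  -3   2 ]
R3: entry in column 1 is already 0 -> m_{31} = 0 (no row operation needed)
R3 <- R3 - (-1)*R2:  [ 0  0  3 ]
Multipliers (in order of application): m_{21} = 1, m_{31} = 0, m_{32} = -1

multipliers: 1, 0, -1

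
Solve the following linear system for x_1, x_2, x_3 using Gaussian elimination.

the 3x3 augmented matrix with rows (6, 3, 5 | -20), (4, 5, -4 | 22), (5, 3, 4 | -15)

(-1, 2, -4)

Forward elimination on [A|b]:
R2 <- R2 - (2/3)*R1:  [     0      3  -22/3  106/3 ]
R3 <- R3 - (5/6)*R1:  [    0   1/2  -1/6   5/3 ]
R3 <- R3 - (1/6)*R2:  [     0      0  19/18  -38/9 ]
Row echelon form:
[ 6  3      5  |    -20 ]
[ 0  3  -22/3  |  106/3 ]
[ 0  0  19/18  |  -38/9 ]
Back-substitution:
x_3 = (-38/9) / (19/18) = -4
x_2 = (106/3 - (-22/3)*(-4)) / 3 = 2
x_1 = (-20 - (3)*(2) - (5)*(-4)) / 6 = -1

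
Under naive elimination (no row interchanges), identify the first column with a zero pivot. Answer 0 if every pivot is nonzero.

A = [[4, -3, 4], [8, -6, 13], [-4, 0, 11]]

Naive forward elimination:
R2 <- R2 - (2)*R1:  [ 0  0  5 ]
R3 <- R3 - (-1)*R1:  [  0  -3  15 ]
Matrix at this point:
[ 4  -3   4 ]
[ 0   0   5 ]
[ 0  -3  15 ]
Pivot entry (2,2) is zero but row 3 has -3 in column 2 -> naive elimination stops; a row interchange (e.g. R2 <-> R3) would be required here.

first zero-pivot column = 2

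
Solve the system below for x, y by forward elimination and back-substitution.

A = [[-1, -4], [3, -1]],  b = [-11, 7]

Forward elimination on [A|b]:
R2 <- R2 - (-3)*R1:  [   0  -13  -26 ]
Row echelon form:
[ -1   -4  |  -11 ]
[  0  -13  |  -26 ]
Back-substitution:
y = (-26) / -13 = 2
x = (-11 - (-4)*(2)) / -1 = 3

(3, 2)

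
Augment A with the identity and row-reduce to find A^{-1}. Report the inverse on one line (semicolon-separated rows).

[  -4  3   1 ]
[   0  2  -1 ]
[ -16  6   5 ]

Gauss-Jordan on [A | I]:
R1 <- (1/-4)*R1:  [    1  -3/4  -1/4  |  -1/4     0     0 ]
R3 <- R3 - (-16)*R1:  [  0  -6   1  |  -4   0   1 ]
R2 <- (1/2)*R2:  [    0     1  -1/2  |     0   1/2     0 ]
R1 <- R1 - (-3/4)*R2:  [    1     0  -5/8  |  -1/4   3/8     0 ]
R3 <- R3 - (-6)*R2:  [  0   0  -2  |  -4   3   1 ]
R3 <- (1/-2)*R3:  [    0     0     1  |     2  -3/2  -1/2 ]
R1 <- R1 - (-5/8)*R3:  [     1      0      0  |      1  -9/16  -5/16 ]
R2 <- R2 - (-1/2)*R3:  [    0     1     0  |     1  -1/4  -1/4 ]
Right block of [I | A^{-1}] is the inverse:
[ 1  -9/16  -5/16 ]
[ 1   -1/4   -1/4 ]
[ 2   -3/2   -1/2 ]

inverse = [1 -9/16 -5/16; 1 -1/4 -1/4; 2 -3/2 -1/2]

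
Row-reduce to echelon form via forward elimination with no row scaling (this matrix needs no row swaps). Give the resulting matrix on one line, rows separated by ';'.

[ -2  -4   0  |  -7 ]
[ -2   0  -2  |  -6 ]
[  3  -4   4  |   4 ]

REF = [-2 -4 0 -7; 0 4 -2 1; 0 0 -1 -4]

Forward elimination:
R2 <- R2 - (1)*R1:  [  0   4  -2   1 ]
R3 <- R3 - (-3/2)*R1:  [     0    -10      4  -13/2 ]
R3 <- R3 - (-5/2)*R2:  [  0   0  -1  -4 ]
Row echelon form:
[ -2  -4   0  |  -7 ]
[  0   4  -2  |   1 ]
[  0   0  -1  |  -4 ]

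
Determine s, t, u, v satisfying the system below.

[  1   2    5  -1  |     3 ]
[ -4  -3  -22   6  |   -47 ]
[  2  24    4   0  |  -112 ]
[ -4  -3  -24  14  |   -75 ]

Forward elimination on [A|b]:
R2 <- R2 - (-4)*R1:  [   0    5   -2    2  -35 ]
R3 <- R3 - (2)*R1:  [    0    20    -6     2  -118 ]
R4 <- R4 - (-4)*R1:  [   0    5   -4   10  -63 ]
R3 <- R3 - (4)*R2:  [  0   0   2  -6  22 ]
R4 <- R4 - (1)*R2:  [   0    0   -2    8  -28 ]
R4 <- R4 - (-1)*R3:  [  0   0   0   2  -6 ]
Row echelon form:
[ 1  2   5  -1  |    3 ]
[ 0  5  -2   2  |  -35 ]
[ 0  0   2  -6  |   22 ]
[ 0  0   0   2  |   -6 ]
Back-substitution:
v = (-6) / 2 = -3
u = (22 - (-6)*(-3)) / 2 = 2
t = (-35 - (-2)*(2) - (2)*(-3)) / 5 = -5
s = (3 - (2)*(-5) - (5)*(2) - (-1)*(-3)) / 1 = 0

(0, -5, 2, -3)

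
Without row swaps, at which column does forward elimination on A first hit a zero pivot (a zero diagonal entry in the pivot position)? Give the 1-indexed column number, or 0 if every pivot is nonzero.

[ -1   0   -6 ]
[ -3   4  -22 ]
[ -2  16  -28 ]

Naive forward elimination:
R2 <- R2 - (3)*R1:  [  0   4  -4 ]
R3 <- R3 - (2)*R1:  [   0   16  -16 ]
R3 <- R3 - (4)*R2:  [ 0  0  0 ]
Matrix at this point:
[ -1  0  -6 ]
[  0  4  -4 ]
[  0  0   0 ]
Pivot entry (3,3) in the last row is zero and there are no rows below to swap with -> zero pivot in column 3 (A is singular).

first zero-pivot column = 3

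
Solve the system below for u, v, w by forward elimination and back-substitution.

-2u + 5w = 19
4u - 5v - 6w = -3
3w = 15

(3, -3, 5)

Forward elimination on [A|b]:
R2 <- R2 - (-2)*R1:  [  0  -5   4  35 ]
Row echelon form:
[ -2   0  5  |  19 ]
[  0  -5  4  |  35 ]
[  0   0  3  |  15 ]
Back-substitution:
w = (15) / 3 = 5
v = (35 - (4)*(5)) / -5 = -3
u = (19 - (5)*(5)) / -2 = 3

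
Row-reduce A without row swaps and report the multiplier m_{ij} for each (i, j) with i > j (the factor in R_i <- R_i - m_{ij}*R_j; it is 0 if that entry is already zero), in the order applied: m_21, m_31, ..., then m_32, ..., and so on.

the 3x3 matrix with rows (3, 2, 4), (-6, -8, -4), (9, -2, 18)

Forward elimination:
R2 <- R2 - (-2)*R1:  [  0  -4   4 ]
R3 <- R3 - (3)*R1:  [  0  -8   6 ]
R3 <- R3 - (2)*R2:  [  0   0  -2 ]
Multipliers (in order of application): m_{21} = -2, m_{31} = 3, m_{32} = 2

multipliers: -2, 3, 2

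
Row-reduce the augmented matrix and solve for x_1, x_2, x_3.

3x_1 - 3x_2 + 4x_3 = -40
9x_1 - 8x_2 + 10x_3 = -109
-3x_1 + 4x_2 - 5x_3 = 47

(-5, 3, -4)

Forward elimination on [A|b]:
R2 <- R2 - (3)*R1:  [  0   1  -2  11 ]
R3 <- R3 - (-1)*R1:  [  0   1  -1   7 ]
R3 <- R3 - (1)*R2:  [  0   0   1  -4 ]
Row echelon form:
[ 3  -3   4  |  -40 ]
[ 0   1  -2  |   11 ]
[ 0   0   1  |   -4 ]
Back-substitution:
x_3 = (-4) / 1 = -4
x_2 = (11 - (-2)*(-4)) / 1 = 3
x_1 = (-40 - (-3)*(3) - (4)*(-4)) / 3 = -5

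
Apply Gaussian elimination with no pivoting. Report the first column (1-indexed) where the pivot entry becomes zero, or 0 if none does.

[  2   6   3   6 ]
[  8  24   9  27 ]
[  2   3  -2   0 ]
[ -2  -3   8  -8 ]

Naive forward elimination:
R2 <- R2 - (4)*R1:  [  0   0  -3   3 ]
R3 <- R3 - (1)*R1:  [  0  -3  -5  -6 ]
R4 <- R4 - (-1)*R1:  [  0   3  11  -2 ]
Matrix at this point:
[ 2   6   3   6 ]
[ 0   0  -3   3 ]
[ 0  -3  -5  -6 ]
[ 0   3  11  -2 ]
Pivot entry (2,2) is zero but row 3 has -3 in column 2 -> naive elimination stops; a row interchange (e.g. R2 <-> R3) would be required here.

first zero-pivot column = 2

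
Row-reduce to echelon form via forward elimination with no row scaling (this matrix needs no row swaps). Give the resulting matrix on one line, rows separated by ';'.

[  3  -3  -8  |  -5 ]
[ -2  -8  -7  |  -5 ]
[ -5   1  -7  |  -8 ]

Forward elimination:
R2 <- R2 - (-2/3)*R1:  [     0    -10  -37/3  -25/3 ]
R3 <- R3 - (-5/3)*R1:  [     0     -4  -61/3  -49/3 ]
R3 <- R3 - (2/5)*R2:  [     0      0  -77/5    -13 ]
Row echelon form:
[ 3   -3     -8  |     -5 ]
[ 0  -10  -37/3  |  -25/3 ]
[ 0    0  -77/5  |    -13 ]

REF = [3 -3 -8 -5; 0 -10 -37/3 -25/3; 0 0 -77/5 -13]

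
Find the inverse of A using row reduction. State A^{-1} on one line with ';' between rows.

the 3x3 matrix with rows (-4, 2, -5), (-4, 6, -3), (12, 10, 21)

inverse = [39/8 -23/8 3/4; 3/2 -3/4 1/4; -7/2 2 -1/2]

Gauss-Jordan on [A | I]:
R1 <- (1/-4)*R1:  [    1  -1/2   5/4  |  -1/4     0     0 ]
R2 <- R2 - (-4)*R1:  [  0   4   2  |  -1   1   0 ]
R3 <- R3 - (12)*R1:  [  0  16   6  |   3   0   1 ]
R2 <- (1/4)*R2:  [    0     1   1/2  |  -1/4   1/4     0 ]
R1 <- R1 - (-1/2)*R2:  [    1     0   3/2  |  -3/8   1/8     0 ]
R3 <- R3 - (16)*R2:  [  0   0  -2  |   7  -4   1 ]
R3 <- (1/-2)*R3:  [    0     0     1  |  -7/2     2  -1/2 ]
R1 <- R1 - (3/2)*R3:  [     1      0      0  |   39/8  -23/8    3/4 ]
R2 <- R2 - (1/2)*R3:  [    0     1     0  |   3/2  -3/4   1/4 ]
Right block of [I | A^{-1}] is the inverse:
[ 39/8  -23/8   3/4 ]
[  3/2   -3/4   1/4 ]
[ -7/2      2  -1/2 ]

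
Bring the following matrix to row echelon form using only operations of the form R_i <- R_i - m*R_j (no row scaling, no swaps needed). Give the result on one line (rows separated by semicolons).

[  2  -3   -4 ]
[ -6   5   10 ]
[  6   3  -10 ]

Forward elimination:
R2 <- R2 - (-3)*R1:  [  0  -4  -2 ]
R3 <- R3 - (3)*R1:  [  0  12   2 ]
R3 <- R3 - (-3)*R2:  [  0   0  -4 ]
Row echelon form:
[ 2  -3  -4 ]
[ 0  -4  -2 ]
[ 0   0  -4 ]

REF = [2 -3 -4; 0 -4 -2; 0 0 -4]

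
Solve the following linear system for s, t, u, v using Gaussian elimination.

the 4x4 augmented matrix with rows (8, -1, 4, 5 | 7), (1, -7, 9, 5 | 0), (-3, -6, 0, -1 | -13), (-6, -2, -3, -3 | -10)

Forward elimination on [A|b]:
R2 <- R2 - (1/8)*R1:  [     0  -55/8   17/2   35/8   -7/8 ]
R3 <- R3 - (-3/8)*R1:  [     0  -51/8    3/2    7/8  -83/8 ]
R4 <- R4 - (-3/4)*R1:  [     0  -11/4      0    3/4  -19/4 ]
R3 <- R3 - (51/55)*R2:  [       0        0  -351/55   -35/11  -526/55 ]
R4 <- R4 - (2/5)*R2:  [     0      0  -17/5     -1  -22/5 ]
R4 <- R4 - (187/351)*R3:  [       0        0        0  244/351  244/351 ]
Row echelon form:
[ 8     -1        4        5  |        7 ]
[ 0  -55/8     17/2     35/8  |     -7/8 ]
[ 0      0  -351/55   -35/11  |  -526/55 ]
[ 0      0        0  244/351  |  244/351 ]
Back-substitution:
v = (244/351) / (244/351) = 1
u = (-526/55 - (-35/11)*(1)) / (-351/55) = 1
t = (-7/8 - (17/2)*(1) - (35/8)*(1)) / (-55/8) = 2
s = (7 - (-1)*(2) - (4)*(1) - (5)*(1)) / 8 = 0

(0, 2, 1, 1)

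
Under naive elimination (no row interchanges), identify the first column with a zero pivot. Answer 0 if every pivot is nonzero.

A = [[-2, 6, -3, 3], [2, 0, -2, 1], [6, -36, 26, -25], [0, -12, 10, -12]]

Naive forward elimination:
R2 <- R2 - (-1)*R1:  [  0   6  -5   4 ]
R3 <- R3 - (-3)*R1:  [   0  -18   17  -16 ]
R3 <- R3 - (-3)*R2:  [  0   0   2  -4 ]
R4 <- R4 - (-2)*R2:  [  0   0   0  -4 ]
All pivots nonzero; naive elimination completes without hitting a zero pivot.

first zero-pivot column = 0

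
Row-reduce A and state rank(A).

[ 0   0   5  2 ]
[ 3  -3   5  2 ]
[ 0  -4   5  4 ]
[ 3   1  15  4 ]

rank(A) = 3

Row reduction:
R1 <-> R2   (pivot in column 1 was zero)
[ 3  -3   5  2 ]
[ 0   0   5  2 ]
[ 0  -4   5  4 ]
[ 3   1  15  4 ]
R4 <- R4 - (1)*R1:  [  0   4  10   2 ]
R2 <-> R3   (pivot in column 2 was zero)
[ 3  -3   5  2 ]
[ 0  -4   5  4 ]
[ 0   0   5  2 ]
[ 0   4  10  2 ]
R4 <- R4 - (-1)*R2:  [  0   0  15   6 ]
R4 <- R4 - (3)*R3:  [ 0  0  0  0 ]
Row echelon form:
[ 3  -3  5  2 ]
[ 0  -4  5  4 ]
[ 0   0  5  2 ]
[ 0   0  0  0 ]
Nonzero rows / pivot columns: 3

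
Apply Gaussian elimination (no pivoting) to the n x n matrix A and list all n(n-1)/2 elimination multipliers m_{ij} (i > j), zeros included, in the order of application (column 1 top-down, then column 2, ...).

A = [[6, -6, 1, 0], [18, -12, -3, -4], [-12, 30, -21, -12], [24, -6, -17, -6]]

Forward elimination:
R2 <- R2 - (3)*R1:  [  0   6  -6  -4 ]
R3 <- R3 - (-2)*R1:  [   0   18  -19  -12 ]
R4 <- R4 - (4)*R1:  [   0   18  -21   -6 ]
R3 <- R3 - (3)*R2:  [  0   0  -1   0 ]
R4 <- R4 - (3)*R2:  [  0   0  -3   6 ]
R4 <- R4 - (3)*R3:  [ 0  0  0  6 ]
Multipliers (in order of application): m_{21} = 3, m_{31} = -2, m_{41} = 4, m_{32} = 3, m_{42} = 3, m_{43} = 3

multipliers: 3, -2, 4, 3, 3, 3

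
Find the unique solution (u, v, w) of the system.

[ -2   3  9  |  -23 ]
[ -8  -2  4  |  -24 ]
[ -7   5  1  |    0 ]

(1, 2, -3)

Forward elimination on [A|b]:
R2 <- R2 - (4)*R1:  [   0  -14  -32   68 ]
R3 <- R3 - (7/2)*R1:  [     0  -11/2  -61/2  161/2 ]
R3 <- R3 - (11/28)*R2:  [       0        0  -251/14   753/14 ]
Row echelon form:
[ -2    3        9  |     -23 ]
[  0  -14      -32  |      68 ]
[  0    0  -251/14  |  753/14 ]
Back-substitution:
w = (753/14) / (-251/14) = -3
v = (68 - (-32)*(-3)) / -14 = 2
u = (-23 - (3)*(2) - (9)*(-3)) / -2 = 1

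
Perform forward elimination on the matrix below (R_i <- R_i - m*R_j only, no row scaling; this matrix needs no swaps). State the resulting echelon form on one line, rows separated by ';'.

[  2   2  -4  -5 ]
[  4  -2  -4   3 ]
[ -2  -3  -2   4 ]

REF = [2 2 -4 -5; 0 -6 4 13; 0 0 -20/3 -19/6]

Forward elimination:
R2 <- R2 - (2)*R1:  [  0  -6   4  13 ]
R3 <- R3 - (-1)*R1:  [  0  -1  -6  -1 ]
R3 <- R3 - (1/6)*R2:  [     0      0  -20/3  -19/6 ]
Row echelon form:
[ 2   2     -4     -5 ]
[ 0  -6      4     13 ]
[ 0   0  -20/3  -19/6 ]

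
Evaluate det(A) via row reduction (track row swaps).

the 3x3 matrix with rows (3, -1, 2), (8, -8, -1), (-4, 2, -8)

det(A) = 98

Forward elimination:
R2 <- R2 - (8/3)*R1:  [     0  -16/3  -19/3 ]
R3 <- R3 - (-4/3)*R1:  [     0    2/3  -16/3 ]
R3 <- R3 - (-1/8)*R2:  [     0      0  -49/8 ]
Upper-triangular form:
[ 3     -1      2 ]
[ 0  -16/3  -19/3 ]
[ 0      0  -49/8 ]
det(A) = (-1)^0 * (3) * (-16/3) * (-49/8) = 98  (0 row swaps -> sign +1)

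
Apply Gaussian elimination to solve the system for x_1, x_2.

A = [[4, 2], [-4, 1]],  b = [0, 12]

Forward elimination on [A|b]:
R2 <- R2 - (-1)*R1:  [  0   3  12 ]
Row echelon form:
[ 4  2  |   0 ]
[ 0  3  |  12 ]
Back-substitution:
x_2 = (12) / 3 = 4
x_1 = (0 - (2)*(4)) / 4 = -2

(-2, 4)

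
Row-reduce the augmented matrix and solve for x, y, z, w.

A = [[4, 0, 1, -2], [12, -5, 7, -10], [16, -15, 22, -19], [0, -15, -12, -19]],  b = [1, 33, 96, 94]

Forward elimination on [A|b]:
R2 <- R2 - (3)*R1:  [  0  -5   4  -4  30 ]
R3 <- R3 - (4)*R1:  [   0  -15   18  -11   92 ]
R3 <- R3 - (3)*R2:  [ 0  0  6  1  2 ]
R4 <- R4 - (3)*R2:  [   0    0  -24   -7    4 ]
R4 <- R4 - (-4)*R3:  [  0   0   0  -3  12 ]
Row echelon form:
[ 4   0  1  -2  |   1 ]
[ 0  -5  4  -4  |  30 ]
[ 0   0  6   1  |   2 ]
[ 0   0  0  -3  |  12 ]
Back-substitution:
w = (12) / -3 = -4
z = (2 - (1)*(-4)) / 6 = 1
y = (30 - (4)*(1) - (-4)*(-4)) / -5 = -2
x = (1 - (1)*(1) - (-2)*(-4)) / 4 = -2

(-2, -2, 1, -4)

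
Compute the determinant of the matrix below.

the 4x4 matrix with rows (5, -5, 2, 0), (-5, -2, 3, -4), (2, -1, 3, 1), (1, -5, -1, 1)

det(A) = -399

Forward elimination:
R2 <- R2 - (-1)*R1:  [  0  -7   5  -4 ]
R3 <- R3 - (2/5)*R1:  [    0     1  11/5     1 ]
R4 <- R4 - (1/5)*R1:  [    0    -4  -7/5     1 ]
R3 <- R3 - (-1/7)*R2:  [      0       0  102/35     3/7 ]
R4 <- R4 - (4/7)*R2:  [       0        0  -149/35     23/7 ]
R4 <- R4 - (-149/102)*R3:  [      0       0       0  133/34 ]
Upper-triangular form:
[ 5  -5       2       0 ]
[ 0  -7       5      -4 ]
[ 0   0  102/35     3/7 ]
[ 0   0       0  133/34 ]
det(A) = (-1)^0 * (5) * (-7) * (102/35) * (133/34) = -399  (0 row swaps -> sign +1)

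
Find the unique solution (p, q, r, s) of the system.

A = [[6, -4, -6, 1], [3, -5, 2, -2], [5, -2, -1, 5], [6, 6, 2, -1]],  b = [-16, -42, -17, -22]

(-5, 3, -4, 2)

Forward elimination on [A|b]:
R2 <- R2 - (1/2)*R1:  [    0    -3     5  -5/2   -34 ]
R3 <- R3 - (5/6)*R1:  [     0    4/3      4   25/6  -11/3 ]
R4 <- R4 - (1)*R1:  [  0  10   8  -2  -6 ]
R3 <- R3 - (-4/9)*R2:  [      0       0    56/9   55/18  -169/9 ]
R4 <- R4 - (-10/3)*R2:  [      0       0    74/3   -31/3  -358/3 ]
R4 <- R4 - (111/28)*R3:  [        0         0         0  -1257/56  -1257/28 ]
Row echelon form:
[ 6  -4    -6         1  |       -16 ]
[ 0  -3     5      -5/2  |       -34 ]
[ 0   0  56/9     55/18  |    -169/9 ]
[ 0   0     0  -1257/56  |  -1257/28 ]
Back-substitution:
s = (-1257/28) / (-1257/56) = 2
r = (-169/9 - (55/18)*(2)) / (56/9) = -4
q = (-34 - (5)*(-4) - (-5/2)*(2)) / -3 = 3
p = (-16 - (-4)*(3) - (-6)*(-4) - (1)*(2)) / 6 = -5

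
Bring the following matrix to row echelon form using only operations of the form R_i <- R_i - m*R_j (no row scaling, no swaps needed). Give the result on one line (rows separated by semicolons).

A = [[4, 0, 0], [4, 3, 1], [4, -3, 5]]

REF = [4 0 0; 0 3 1; 0 0 6]

Forward elimination:
R2 <- R2 - (1)*R1:  [ 0  3  1 ]
R3 <- R3 - (1)*R1:  [  0  -3   5 ]
R3 <- R3 - (-1)*R2:  [ 0  0  6 ]
Row echelon form:
[ 4  0  0 ]
[ 0  3  1 ]
[ 0  0  6 ]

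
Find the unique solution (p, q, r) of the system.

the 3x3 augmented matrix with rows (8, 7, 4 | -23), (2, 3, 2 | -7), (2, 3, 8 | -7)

Forward elimination on [A|b]:
R2 <- R2 - (1/4)*R1:  [    0   5/4     1  -5/4 ]
R3 <- R3 - (1/4)*R1:  [    0   5/4     7  -5/4 ]
R3 <- R3 - (1)*R2:  [ 0  0  6  0 ]
Row echelon form:
[ 8    7  4  |   -23 ]
[ 0  5/4  1  |  -5/4 ]
[ 0    0  6  |     0 ]
Back-substitution:
r = (0) / 6 = 0
q = (-5/4 - (1)*(0)) / (5/4) = -1
p = (-23 - (7)*(-1) - (4)*(0)) / 8 = -2

(-2, -1, 0)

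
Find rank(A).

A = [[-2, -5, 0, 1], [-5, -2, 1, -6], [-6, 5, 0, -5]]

Row reduction:
R2 <- R2 - (5/2)*R1:  [     0   21/2      1  -17/2 ]
R3 <- R3 - (3)*R1:  [  0  20   0  -8 ]
R3 <- R3 - (40/21)*R2:  [      0       0  -40/21  172/21 ]
Row echelon form:
[ -2    -5       0       1 ]
[  0  21/2       1   -17/2 ]
[  0     0  -40/21  172/21 ]
Nonzero rows / pivot columns: 3

rank(A) = 3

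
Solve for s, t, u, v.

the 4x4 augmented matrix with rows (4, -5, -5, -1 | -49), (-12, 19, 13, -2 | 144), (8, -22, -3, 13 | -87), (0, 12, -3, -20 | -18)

(-4, 4, 2, 3)

Forward elimination on [A|b]:
R2 <- R2 - (-3)*R1:  [  0   4  -2  -5  -3 ]
R3 <- R3 - (2)*R1:  [   0  -12    7   15   11 ]
R3 <- R3 - (-3)*R2:  [ 0  0  1  0  2 ]
R4 <- R4 - (3)*R2:  [  0   0   3  -5  -9 ]
R4 <- R4 - (3)*R3:  [   0    0    0   -5  -15 ]
Row echelon form:
[ 4  -5  -5  -1  |  -49 ]
[ 0   4  -2  -5  |   -3 ]
[ 0   0   1   0  |    2 ]
[ 0   0   0  -5  |  -15 ]
Back-substitution:
v = (-15) / -5 = 3
u = (2) / 1 = 2
t = (-3 - (-2)*(2) - (-5)*(3)) / 4 = 4
s = (-49 - (-5)*(4) - (-5)*(2) - (-1)*(3)) / 4 = -4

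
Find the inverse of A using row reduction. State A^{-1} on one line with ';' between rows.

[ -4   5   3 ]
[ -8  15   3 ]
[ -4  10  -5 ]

inverse = [-21/20 11/20 -3/10; -13/25 8/25 -3/25; -1/5 1/5 -1/5]

Gauss-Jordan on [A | I]:
R1 <- (1/-4)*R1:  [    1  -5/4  -3/4  |  -1/4     0     0 ]
R2 <- R2 - (-8)*R1:  [  0   5  -3  |  -2   1   0 ]
R3 <- R3 - (-4)*R1:  [  0   5  -8  |  -1   0   1 ]
R2 <- (1/5)*R2:  [    0     1  -3/5  |  -2/5   1/5     0 ]
R1 <- R1 - (-5/4)*R2:  [    1     0  -3/2  |  -3/4   1/4     0 ]
R3 <- R3 - (5)*R2:  [  0   0  -5  |   1  -1   1 ]
R3 <- (1/-5)*R3:  [    0     0     1  |  -1/5   1/5  -1/5 ]
R1 <- R1 - (-3/2)*R3:  [      1       0       0  |  -21/20   11/20   -3/10 ]
R2 <- R2 - (-3/5)*R3:  [      0       1       0  |  -13/25    8/25   -3/25 ]
Right block of [I | A^{-1}] is the inverse:
[ -21/20  11/20  -3/10 ]
[ -13/25   8/25  -3/25 ]
[   -1/5    1/5   -1/5 ]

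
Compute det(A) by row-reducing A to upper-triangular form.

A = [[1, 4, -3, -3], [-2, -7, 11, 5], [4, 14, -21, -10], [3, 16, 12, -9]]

det(A) = 4

Forward elimination:
R2 <- R2 - (-2)*R1:  [  0   1   5  -1 ]
R3 <- R3 - (4)*R1:  [  0  -2  -9   2 ]
R4 <- R4 - (3)*R1:  [  0   4  21   0 ]
R3 <- R3 - (-2)*R2:  [ 0  0  1  0 ]
R4 <- R4 - (4)*R2:  [ 0  0  1  4 ]
R4 <- R4 - (1)*R3:  [ 0  0  0  4 ]
Upper-triangular form:
[ 1  4  -3  -3 ]
[ 0  1   5  -1 ]
[ 0  0   1   0 ]
[ 0  0   0   4 ]
det(A) = (-1)^0 * (1) * (1) * (1) * (4) = 4  (0 row swaps -> sign +1)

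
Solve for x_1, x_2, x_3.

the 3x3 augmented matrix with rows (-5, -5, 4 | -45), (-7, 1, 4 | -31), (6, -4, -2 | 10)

Forward elimination on [A|b]:
R2 <- R2 - (7/5)*R1:  [    0     8  -8/5    32 ]
R3 <- R3 - (-6/5)*R1:  [    0   -10  14/5   -44 ]
R3 <- R3 - (-5/4)*R2:  [   0    0  4/5   -4 ]
Row echelon form:
[ -5  -5     4  |  -45 ]
[  0   8  -8/5  |   32 ]
[  0   0   4/5  |   -4 ]
Back-substitution:
x_3 = (-4) / (4/5) = -5
x_2 = (32 - (-8/5)*(-5)) / 8 = 3
x_1 = (-45 - (-5)*(3) - (4)*(-5)) / -5 = 2

(2, 3, -5)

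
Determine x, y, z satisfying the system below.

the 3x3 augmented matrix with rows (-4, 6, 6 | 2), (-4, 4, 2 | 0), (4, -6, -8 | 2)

Forward elimination on [A|b]:
R2 <- R2 - (1)*R1:  [  0  -2  -4  -2 ]
R3 <- R3 - (-1)*R1:  [  0   0  -2   4 ]
Row echelon form:
[ -4   6   6  |   2 ]
[  0  -2  -4  |  -2 ]
[  0   0  -2  |   4 ]
Back-substitution:
z = (4) / -2 = -2
y = (-2 - (-4)*(-2)) / -2 = 5
x = (2 - (6)*(5) - (6)*(-2)) / -4 = 4

(4, 5, -2)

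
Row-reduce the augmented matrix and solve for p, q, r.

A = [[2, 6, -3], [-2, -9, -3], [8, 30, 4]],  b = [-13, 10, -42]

(-2, -1, 1)

Forward elimination on [A|b]:
R2 <- R2 - (-1)*R1:  [  0  -3  -6  -3 ]
R3 <- R3 - (4)*R1:  [  0   6  16  10 ]
R3 <- R3 - (-2)*R2:  [ 0  0  4  4 ]
Row echelon form:
[ 2   6  -3  |  -13 ]
[ 0  -3  -6  |   -3 ]
[ 0   0   4  |    4 ]
Back-substitution:
r = (4) / 4 = 1
q = (-3 - (-6)*(1)) / -3 = -1
p = (-13 - (6)*(-1) - (-3)*(1)) / 2 = -2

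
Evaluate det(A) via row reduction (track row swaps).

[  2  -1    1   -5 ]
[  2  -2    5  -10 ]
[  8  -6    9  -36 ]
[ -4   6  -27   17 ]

Forward elimination:
R2 <- R2 - (1)*R1:  [  0  -1   4  -5 ]
R3 <- R3 - (4)*R1:  [   0   -2    5  -16 ]
R4 <- R4 - (-2)*R1:  [   0    4  -25    7 ]
R3 <- R3 - (2)*R2:  [  0   0  -3  -6 ]
R4 <- R4 - (-4)*R2:  [   0    0   -9  -13 ]
R4 <- R4 - (3)*R3:  [ 0  0  0  5 ]
Upper-triangular form:
[ 2  -1   1  -5 ]
[ 0  -1   4  -5 ]
[ 0   0  -3  -6 ]
[ 0   0   0   5 ]
det(A) = (-1)^0 * (2) * (-1) * (-3) * (5) = 30  (0 row swaps -> sign +1)

det(A) = 30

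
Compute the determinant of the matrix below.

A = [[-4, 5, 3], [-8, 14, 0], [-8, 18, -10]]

Forward elimination:
R2 <- R2 - (2)*R1:  [  0   4  -6 ]
R3 <- R3 - (2)*R1:  [   0    8  -16 ]
R3 <- R3 - (2)*R2:  [  0   0  -4 ]
Upper-triangular form:
[ -4  5   3 ]
[  0  4  -6 ]
[  0  0  -4 ]
det(A) = (-1)^0 * (-4) * (4) * (-4) = 64  (0 row swaps -> sign +1)

det(A) = 64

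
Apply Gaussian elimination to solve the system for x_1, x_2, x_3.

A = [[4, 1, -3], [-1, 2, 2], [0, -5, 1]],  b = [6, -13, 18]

Forward elimination on [A|b]:
R2 <- R2 - (-1/4)*R1:  [     0    9/4    5/4  -23/2 ]
R3 <- R3 - (-20/9)*R2:  [     0      0   34/9  -68/9 ]
Row echelon form:
[ 4    1    -3  |      6 ]
[ 0  9/4   5/4  |  -23/2 ]
[ 0    0  34/9  |  -68/9 ]
Back-substitution:
x_3 = (-68/9) / (34/9) = -2
x_2 = (-23/2 - (5/4)*(-2)) / (9/4) = -4
x_1 = (6 - (1)*(-4) - (-3)*(-2)) / 4 = 1

(1, -4, -2)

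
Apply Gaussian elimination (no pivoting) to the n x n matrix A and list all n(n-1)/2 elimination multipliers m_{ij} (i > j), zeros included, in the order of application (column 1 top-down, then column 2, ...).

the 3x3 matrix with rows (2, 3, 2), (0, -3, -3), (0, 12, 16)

multipliers: 0, 0, -4

Forward elimination:
R2: entry in column 1 is already 0 -> m_{21} = 0 (no row operation needed)
R3: entry in column 1 is already 0 -> m_{31} = 0 (no row operation needed)
R3 <- R3 - (-4)*R2:  [ 0  0  4 ]
Multipliers (in order of application): m_{21} = 0, m_{31} = 0, m_{32} = -4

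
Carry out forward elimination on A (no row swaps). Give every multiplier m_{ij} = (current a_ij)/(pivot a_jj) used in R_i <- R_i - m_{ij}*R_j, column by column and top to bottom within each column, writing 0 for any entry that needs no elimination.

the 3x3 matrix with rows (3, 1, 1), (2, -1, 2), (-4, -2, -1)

multipliers: 2/3, -4/3, 2/5

Forward elimination:
R2 <- R2 - (2/3)*R1:  [    0  -5/3   4/3 ]
R3 <- R3 - (-4/3)*R1:  [    0  -2/3   1/3 ]
R3 <- R3 - (2/5)*R2:  [    0     0  -1/5 ]
Multipliers (in order of application): m_{21} = 2/3, m_{31} = -4/3, m_{32} = 2/5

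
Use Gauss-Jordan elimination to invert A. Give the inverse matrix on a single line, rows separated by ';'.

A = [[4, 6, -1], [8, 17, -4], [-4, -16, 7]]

Gauss-Jordan on [A | I]:
R1 <- (1/4)*R1:  [    1   3/2  -1/4  |   1/4     0     0 ]
R2 <- R2 - (8)*R1:  [  0   5  -2  |  -2   1   0 ]
R3 <- R3 - (-4)*R1:  [   0  -10    6  |    1    0    1 ]
R2 <- (1/5)*R2:  [    0     1  -2/5  |  -2/5   1/5     0 ]
R1 <- R1 - (3/2)*R2:  [     1      0   7/20  |  17/20  -3/10      0 ]
R3 <- R3 - (-10)*R2:  [  0   0   2  |  -3   2   1 ]
R3 <- (1/2)*R3:  [    0     0     1  |  -3/2     1   1/2 ]
R1 <- R1 - (7/20)*R3:  [      1       0       0  |    11/8  -13/20   -7/40 ]
R2 <- R2 - (-2/5)*R3:  [   0    1    0  |   -1  3/5  1/5 ]
Right block of [I | A^{-1}] is the inverse:
[ 11/8  -13/20  -7/40 ]
[   -1     3/5    1/5 ]
[ -3/2       1    1/2 ]

inverse = [11/8 -13/20 -7/40; -1 3/5 1/5; -3/2 1 1/2]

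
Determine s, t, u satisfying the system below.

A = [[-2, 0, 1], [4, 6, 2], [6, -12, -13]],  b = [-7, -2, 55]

Forward elimination on [A|b]:
R2 <- R2 - (-2)*R1:  [   0    6    4  -16 ]
R3 <- R3 - (-3)*R1:  [   0  -12  -10   34 ]
R3 <- R3 - (-2)*R2:  [  0   0  -2   2 ]
Row echelon form:
[ -2  0   1  |   -7 ]
[  0  6   4  |  -16 ]
[  0  0  -2  |    2 ]
Back-substitution:
u = (2) / -2 = -1
t = (-16 - (4)*(-1)) / 6 = -2
s = (-7 - (1)*(-1)) / -2 = 3

(3, -2, -1)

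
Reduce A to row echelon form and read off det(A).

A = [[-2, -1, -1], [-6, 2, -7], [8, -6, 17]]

det(A) = -50

Forward elimination:
R2 <- R2 - (3)*R1:  [  0   5  -4 ]
R3 <- R3 - (-4)*R1:  [   0  -10   13 ]
R3 <- R3 - (-2)*R2:  [ 0  0  5 ]
Upper-triangular form:
[ -2  -1  -1 ]
[  0   5  -4 ]
[  0   0   5 ]
det(A) = (-1)^0 * (-2) * (5) * (5) = -50  (0 row swaps -> sign +1)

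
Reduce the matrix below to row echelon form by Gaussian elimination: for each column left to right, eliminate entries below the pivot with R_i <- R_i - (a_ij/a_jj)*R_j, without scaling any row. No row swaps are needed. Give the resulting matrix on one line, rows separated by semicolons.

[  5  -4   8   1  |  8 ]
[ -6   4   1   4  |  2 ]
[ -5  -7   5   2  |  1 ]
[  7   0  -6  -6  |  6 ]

Forward elimination:
R2 <- R2 - (-6/5)*R1:  [    0  -4/5  53/5  26/5  58/5 ]
R3 <- R3 - (-1)*R1:  [   0  -11   13    3    9 ]
R4 <- R4 - (7/5)*R1:  [     0   28/5  -86/5  -37/5  -26/5 ]
R3 <- R3 - (55/4)*R2:  [      0       0  -531/4  -137/2  -301/2 ]
R4 <- R4 - (-7)*R2:  [  0   0  57  29  76 ]
R4 <- R4 - (-76/177)*R3:  [        0         0         0   -73/177  2014/177 ]
Row echelon form:
[ 5    -4       8        1  |         8 ]
[ 0  -4/5    53/5     26/5  |      58/5 ]
[ 0     0  -531/4   -137/2  |    -301/2 ]
[ 0     0       0  -73/177  |  2014/177 ]

REF = [5 -4 8 1 8; 0 -4/5 53/5 26/5 58/5; 0 0 -531/4 -137/2 -301/2; 0 0 0 -73/177 2014/177]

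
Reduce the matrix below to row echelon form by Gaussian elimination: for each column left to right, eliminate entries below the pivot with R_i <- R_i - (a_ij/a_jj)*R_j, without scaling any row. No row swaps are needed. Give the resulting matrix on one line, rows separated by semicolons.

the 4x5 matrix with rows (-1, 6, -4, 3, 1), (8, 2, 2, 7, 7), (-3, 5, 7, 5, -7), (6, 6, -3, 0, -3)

REF = [-1 6 -4 3 1; 0 50 -30 31 15; 0 0 56/5 203/50 -61/10; 0 0 0 -591/80 -1185/112]

Forward elimination:
R2 <- R2 - (-8)*R1:  [   0   50  -30   31   15 ]
R3 <- R3 - (3)*R1:  [   0  -13   19   -4  -10 ]
R4 <- R4 - (-6)*R1:  [   0   42  -27   18    3 ]
R3 <- R3 - (-13/50)*R2:  [      0       0    56/5  203/50  -61/10 ]
R4 <- R4 - (21/25)*R2:  [       0        0     -9/5  -201/25    -48/5 ]
R4 <- R4 - (-9/56)*R3:  [         0          0          0    -591/80  -1185/112 ]
Row echelon form:
[ -1   6    -4        3          1 ]
[  0  50   -30       31         15 ]
[  0   0  56/5   203/50     -61/10 ]
[  0   0     0  -591/80  -1185/112 ]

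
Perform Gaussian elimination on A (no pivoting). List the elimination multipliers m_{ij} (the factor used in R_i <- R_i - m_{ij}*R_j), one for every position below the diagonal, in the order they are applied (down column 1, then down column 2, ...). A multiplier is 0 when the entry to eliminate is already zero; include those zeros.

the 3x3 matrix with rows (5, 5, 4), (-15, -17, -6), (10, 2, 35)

multipliers: -3, 2, 4

Forward elimination:
R2 <- R2 - (-3)*R1:  [  0  -2   6 ]
R3 <- R3 - (2)*R1:  [  0  -8  27 ]
R3 <- R3 - (4)*R2:  [ 0  0  3 ]
Multipliers (in order of application): m_{21} = -3, m_{31} = 2, m_{32} = 4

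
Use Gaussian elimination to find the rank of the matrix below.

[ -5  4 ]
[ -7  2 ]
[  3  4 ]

Row reduction:
R2 <- R2 - (7/5)*R1:  [     0  -18/5 ]
R3 <- R3 - (-3/5)*R1:  [    0  32/5 ]
R3 <- R3 - (-16/9)*R2:  [ 0  0 ]
Row echelon form:
[ -5      4 ]
[  0  -18/5 ]
[  0      0 ]
Nonzero rows / pivot columns: 2

rank(A) = 2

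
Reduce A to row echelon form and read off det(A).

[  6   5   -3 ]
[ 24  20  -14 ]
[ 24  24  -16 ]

det(A) = 48

Forward elimination:
R2 <- R2 - (4)*R1:  [  0   0  -2 ]
R3 <- R3 - (4)*R1:  [  0   4  -4 ]
R2 <-> R3   (pivot in column 2 was zero)
[ 6  5  -3 ]
[ 0  4  -4 ]
[ 0  0  -2 ]
Upper-triangular form:
[ 6  5  -3 ]
[ 0  4  -4 ]
[ 0  0  -2 ]
det(A) = (-1)^1 * (6) * (4) * (-2) = 48  (1 row swap -> sign -1)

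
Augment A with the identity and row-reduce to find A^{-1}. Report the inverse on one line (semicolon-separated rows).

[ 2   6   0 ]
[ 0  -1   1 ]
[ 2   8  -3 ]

inverse = [-5/2 9 3; 1 -3 -1; 1 -2 -1]

Gauss-Jordan on [A | I]:
R1 <- (1/2)*R1:  [   1    3    0  |  1/2    0    0 ]
R3 <- R3 - (2)*R1:  [  0   2  -3  |  -1   0   1 ]
R2 <- (1/-1)*R2:  [  0   1  -1  |   0  -1   0 ]
R1 <- R1 - (3)*R2:  [   1    0    3  |  1/2    3    0 ]
R3 <- R3 - (2)*R2:  [  0   0  -1  |  -1   2   1 ]
R3 <- (1/-1)*R3:  [  0   0   1  |   1  -2  -1 ]
R1 <- R1 - (3)*R3:  [    1     0     0  |  -5/2     9     3 ]
R2 <- R2 - (-1)*R3:  [  0   1   0  |   1  -3  -1 ]
Right block of [I | A^{-1}] is the inverse:
[ -5/2   9   3 ]
[    1  -3  -1 ]
[    1  -2  -1 ]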